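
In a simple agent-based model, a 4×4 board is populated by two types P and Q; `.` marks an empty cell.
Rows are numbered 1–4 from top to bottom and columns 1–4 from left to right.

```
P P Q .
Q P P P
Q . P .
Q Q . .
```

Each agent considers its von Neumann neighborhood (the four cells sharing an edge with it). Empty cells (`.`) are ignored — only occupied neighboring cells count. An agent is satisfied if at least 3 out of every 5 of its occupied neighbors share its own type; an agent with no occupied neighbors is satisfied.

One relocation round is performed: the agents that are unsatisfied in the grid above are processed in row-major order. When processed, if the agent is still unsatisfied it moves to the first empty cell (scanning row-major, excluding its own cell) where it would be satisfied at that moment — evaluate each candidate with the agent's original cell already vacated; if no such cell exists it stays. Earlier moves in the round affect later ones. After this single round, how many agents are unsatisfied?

3

Initially unsatisfied (in order): (1,1), (1,3), (2,1).
  (1,1) → (3,4).
  (1,3): no empty cell satisfies it; stays.
  (2,1): no empty cell satisfies it; stays.
Resulting grid:
. P Q .
Q P P P
Q . P P
Q Q . .
Unsatisfied now: (1,2), (1,3), (2,1).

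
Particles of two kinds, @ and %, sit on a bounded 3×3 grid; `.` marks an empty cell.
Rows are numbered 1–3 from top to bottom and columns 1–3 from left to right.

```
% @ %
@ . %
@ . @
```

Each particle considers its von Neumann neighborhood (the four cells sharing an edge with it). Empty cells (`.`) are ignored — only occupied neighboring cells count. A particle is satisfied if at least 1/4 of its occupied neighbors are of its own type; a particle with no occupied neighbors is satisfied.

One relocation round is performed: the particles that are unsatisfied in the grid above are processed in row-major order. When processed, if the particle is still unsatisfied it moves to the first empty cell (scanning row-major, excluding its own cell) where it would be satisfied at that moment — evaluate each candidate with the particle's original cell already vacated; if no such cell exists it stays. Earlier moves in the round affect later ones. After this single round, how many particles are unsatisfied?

Initially unsatisfied (in order): (1,1), (1,2), (3,3).
  (1,1) → (2,2).
  (1,2) → (1,1).
  (3,3) → (1,2).
Resulting grid:
@ @ %
@ % %
@ . .
All satisfied now.

0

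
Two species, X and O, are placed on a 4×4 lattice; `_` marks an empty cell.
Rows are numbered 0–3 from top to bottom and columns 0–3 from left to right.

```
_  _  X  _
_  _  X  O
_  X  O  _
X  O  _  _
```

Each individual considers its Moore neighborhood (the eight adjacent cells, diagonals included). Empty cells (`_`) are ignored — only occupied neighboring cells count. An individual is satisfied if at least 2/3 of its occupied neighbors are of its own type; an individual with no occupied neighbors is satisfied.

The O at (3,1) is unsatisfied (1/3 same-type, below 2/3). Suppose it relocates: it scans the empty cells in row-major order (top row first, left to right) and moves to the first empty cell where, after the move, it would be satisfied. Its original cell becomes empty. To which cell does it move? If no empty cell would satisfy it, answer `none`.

Vacating (3,1). Empty cells in order:
  (0,0): 0/0 same-type → satisfied — stop here.

(0,0)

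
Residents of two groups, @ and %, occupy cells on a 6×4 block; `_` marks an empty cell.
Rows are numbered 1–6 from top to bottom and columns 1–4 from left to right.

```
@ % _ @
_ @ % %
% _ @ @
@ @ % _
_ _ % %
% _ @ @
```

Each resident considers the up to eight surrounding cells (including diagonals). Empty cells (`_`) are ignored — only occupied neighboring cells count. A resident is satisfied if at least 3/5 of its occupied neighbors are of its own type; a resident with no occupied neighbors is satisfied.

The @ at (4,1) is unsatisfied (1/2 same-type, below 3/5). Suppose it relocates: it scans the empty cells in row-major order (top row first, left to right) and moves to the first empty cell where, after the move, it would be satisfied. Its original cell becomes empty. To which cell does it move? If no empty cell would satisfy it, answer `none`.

none

Vacating (4,1). Empty cells in order:
  (1,3): 2/5 same-type → still unsatisfied.
  (2,1): 2/4 same-type → still unsatisfied.
  (3,2): 3/6 same-type → still unsatisfied.
  (4,4): 2/5 same-type → still unsatisfied.
  (5,1): 1/2 same-type → still unsatisfied.
  (5,2): 2/5 same-type → still unsatisfied.
  (6,2): 1/3 same-type → still unsatisfied.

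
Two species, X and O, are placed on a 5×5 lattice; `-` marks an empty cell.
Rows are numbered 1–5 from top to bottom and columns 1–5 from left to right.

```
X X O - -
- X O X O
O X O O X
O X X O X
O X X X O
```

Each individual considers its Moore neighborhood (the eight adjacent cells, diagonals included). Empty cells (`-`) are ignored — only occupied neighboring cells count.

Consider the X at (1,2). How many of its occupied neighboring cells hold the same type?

Occupied neighbors of (1,2): (1,1)=X, (1,3)=O, (2,2)=X, (2,3)=O.
Same type (X): 2 of 4.

2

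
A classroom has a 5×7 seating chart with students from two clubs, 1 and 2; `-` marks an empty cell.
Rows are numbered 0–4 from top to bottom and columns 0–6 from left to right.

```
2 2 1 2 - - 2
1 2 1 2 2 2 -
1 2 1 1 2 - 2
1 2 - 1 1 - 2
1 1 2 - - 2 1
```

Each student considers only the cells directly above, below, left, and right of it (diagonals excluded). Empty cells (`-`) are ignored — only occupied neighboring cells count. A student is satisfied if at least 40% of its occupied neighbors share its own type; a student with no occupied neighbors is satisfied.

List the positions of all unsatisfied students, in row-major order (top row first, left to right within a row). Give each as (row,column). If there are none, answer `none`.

(0,2), (1,0), (2,4), (3,1), (4,1), (4,2), (4,5), (4,6)

(0,0)2 1/2 satisfied
(0,1)2 2/3 satisfied
(0,2)1 1/3 not
(0,3)2 1/2 satisfied
(0,6)2 0/0 satisfied
(1,0)1 1/3 not
(1,1)2 2/4 satisfied
(1,2)1 2/4 satisfied
(1,3)2 2/4 satisfied
(1,4)2 3/3 satisfied
(1,5)2 1/1 satisfied
(2,0)1 2/3 satisfied
(2,1)2 2/4 satisfied
(2,2)1 2/3 satisfied
(2,3)1 2/4 satisfied
(2,4)2 1/3 not
(2,6)2 1/1 satisfied
(3,0)1 2/3 satisfied
(3,1)2 1/3 not
(3,3)1 2/2 satisfied
(3,4)1 1/2 satisfied
(3,6)2 1/2 satisfied
(4,0)1 2/2 satisfied
(4,1)1 1/3 not
(4,2)2 0/1 not
(4,5)2 0/1 not
(4,6)1 0/2 not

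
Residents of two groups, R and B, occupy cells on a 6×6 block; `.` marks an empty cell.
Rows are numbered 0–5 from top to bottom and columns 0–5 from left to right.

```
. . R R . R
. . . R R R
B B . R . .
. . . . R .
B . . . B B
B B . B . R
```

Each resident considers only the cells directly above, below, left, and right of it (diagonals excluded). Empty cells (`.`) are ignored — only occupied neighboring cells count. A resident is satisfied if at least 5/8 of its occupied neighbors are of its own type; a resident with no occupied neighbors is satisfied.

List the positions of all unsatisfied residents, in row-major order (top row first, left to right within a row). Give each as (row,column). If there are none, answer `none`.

Row 0: (0,2)R 1/1 ok · (0,3)R 2/2 ok · (0,5)R 1/1 ok
Row 1: (1,3)R 3/3 ok · (1,4)R 2/2 ok · (1,5)R 2/2 ok
Row 2: (2,0)B 1/1 ok · (2,1)B 1/1 ok · (2,3)R 1/1 ok
Row 3: (3,4)R 0/1 unhappy
Row 4: (4,0)B 1/1 ok · (4,4)B 1/2 unhappy · (4,5)B 1/2 unhappy
Row 5: (5,0)B 2/2 ok · (5,1)B 1/1 ok · (5,3)B 0/0 ok · (5,5)R 0/1 unhappy

(3,4), (4,4), (4,5), (5,5)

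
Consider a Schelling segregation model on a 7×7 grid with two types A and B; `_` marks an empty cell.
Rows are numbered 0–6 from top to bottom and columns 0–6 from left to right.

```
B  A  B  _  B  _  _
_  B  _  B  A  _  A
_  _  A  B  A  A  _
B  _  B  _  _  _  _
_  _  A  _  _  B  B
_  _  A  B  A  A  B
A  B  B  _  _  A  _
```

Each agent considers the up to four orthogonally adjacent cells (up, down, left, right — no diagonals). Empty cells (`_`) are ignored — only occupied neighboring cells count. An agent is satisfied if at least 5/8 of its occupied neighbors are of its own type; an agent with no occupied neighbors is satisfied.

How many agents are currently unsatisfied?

20

Row 0: (0,0)B 0/1 not · (0,1)A 0/3 not · (0,2)B 0/1 not · (0,4)B 0/1 not
Row 1: (1,1)B 0/1 not · (1,3)B 1/2 not · (1,4)A 1/3 not · (1,6)A 0/0 satisfied
Row 2: (2,2)A 0/2 not · (2,3)B 1/3 not · (2,4)A 2/3 satisfied · (2,5)A 1/1 satisfied
Row 3: (3,0)B 0/0 satisfied · (3,2)B 0/2 not
Row 4: (4,2)A 1/2 not · (4,5)B 1/2 not · (4,6)B 2/2 satisfied
Row 5: (5,2)A 1/3 not · (5,3)B 0/2 not · (5,4)A 1/2 not · (5,5)A 2/4 not · (5,6)B 1/2 not
Row 6: (6,0)A 0/1 not · (6,1)B 1/2 not · (6,2)B 1/2 not · (6,5)A 1/1 satisfied
Unsatisfied: (0,0), (0,1), (0,2), (0,4), (1,1), (1,3), (1,4), (2,2), (2,3), (3,2), (4,2), (4,5), (5,2), (5,3), (5,4), (5,5), (5,6), (6,0), (6,1), (6,2) — 20 in total.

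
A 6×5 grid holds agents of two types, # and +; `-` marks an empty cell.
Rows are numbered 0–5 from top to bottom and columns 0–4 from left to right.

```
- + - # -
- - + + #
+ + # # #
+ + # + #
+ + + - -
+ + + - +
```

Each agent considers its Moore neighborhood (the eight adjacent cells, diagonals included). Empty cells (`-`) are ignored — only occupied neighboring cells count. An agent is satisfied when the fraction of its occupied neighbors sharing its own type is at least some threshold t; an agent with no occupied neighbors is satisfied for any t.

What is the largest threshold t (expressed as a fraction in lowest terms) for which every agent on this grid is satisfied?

1/6

(0,1)+ 1/1
(0,3)# 1/3
(1,2)+ 3/6
(1,3)+ 1/6
(1,4)# 3/4
(2,0)+ 3/3
(2,1)+ 4/6
(2,2)# 2/7
(2,3)# 5/8
(2,4)# 3/5
(3,0)+ 5/5
(3,1)+ 6/8
(3,2)# 2/7
(3,3)+ 1/6
(3,4)# 2/3
(4,0)+ 5/5
(4,1)+ 7/8
(4,2)+ 5/6
(5,0)+ 3/3
(5,1)+ 5/5
(5,2)+ 3/3
(5,4)+ — no occupied neighbors
The smallest same-type fraction is 1/6 at (1,3), which reduces to 1/6. Any threshold above that leaves this agent unsatisfied.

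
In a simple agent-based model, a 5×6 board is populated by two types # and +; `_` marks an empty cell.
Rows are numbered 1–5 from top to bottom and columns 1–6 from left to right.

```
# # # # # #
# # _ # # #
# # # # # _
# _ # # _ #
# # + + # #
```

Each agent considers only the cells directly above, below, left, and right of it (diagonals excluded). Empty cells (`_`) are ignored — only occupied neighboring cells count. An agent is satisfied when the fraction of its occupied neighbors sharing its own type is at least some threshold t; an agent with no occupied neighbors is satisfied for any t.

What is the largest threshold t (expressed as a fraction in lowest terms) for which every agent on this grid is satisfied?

(1,1)# 2/2
(1,2)# 3/3
(1,3)# 2/2
(1,4)# 3/3
(1,5)# 3/3
(1,6)# 2/2
(2,1)# 3/3
(2,2)# 3/3
(2,4)# 3/3
(2,5)# 4/4
(2,6)# 2/2
(3,1)# 3/3
(3,2)# 3/3
(3,3)# 3/3
(3,4)# 4/4
(3,5)# 2/2
(4,1)# 2/2
(4,3)# 2/3
(4,4)# 2/3
(4,6)# 1/1
(5,1)# 2/2
(5,2)# 1/2
(5,3)+ 1/3
(5,4)+ 1/3
(5,5)# 1/2
(5,6)# 2/2
The smallest same-type fraction is 1/3 at (5,3), which reduces to 1/3. Any threshold above that leaves this agent unsatisfied.

1/3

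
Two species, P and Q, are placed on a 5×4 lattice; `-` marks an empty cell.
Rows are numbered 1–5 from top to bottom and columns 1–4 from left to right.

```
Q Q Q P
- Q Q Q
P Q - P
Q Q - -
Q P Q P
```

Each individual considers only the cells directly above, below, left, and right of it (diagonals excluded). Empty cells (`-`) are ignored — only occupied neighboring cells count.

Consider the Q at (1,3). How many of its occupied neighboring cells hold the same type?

2

Occupied neighbors of (1,3): (2,3)=Q, (1,2)=Q, (1,4)=P.
Same type (Q): 2 of 3.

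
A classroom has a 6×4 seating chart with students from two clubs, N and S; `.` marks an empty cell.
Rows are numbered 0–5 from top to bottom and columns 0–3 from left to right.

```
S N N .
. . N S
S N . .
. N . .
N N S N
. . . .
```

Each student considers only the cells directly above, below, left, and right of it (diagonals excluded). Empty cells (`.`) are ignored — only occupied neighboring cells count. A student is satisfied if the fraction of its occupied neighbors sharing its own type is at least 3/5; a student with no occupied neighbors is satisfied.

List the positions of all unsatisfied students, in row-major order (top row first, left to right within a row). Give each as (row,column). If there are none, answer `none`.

(0,0), (0,1), (1,2), (1,3), (2,0), (2,1), (4,2), (4,3)

(0,0)S 0/1 not
(0,1)N 1/2 not
(0,2)N 2/2 satisfied
(1,2)N 1/2 not
(1,3)S 0/1 not
(2,0)S 0/1 not
(2,1)N 1/2 not
(3,1)N 2/2 satisfied
(4,0)N 1/1 satisfied
(4,1)N 2/3 satisfied
(4,2)S 0/2 not
(4,3)N 0/1 not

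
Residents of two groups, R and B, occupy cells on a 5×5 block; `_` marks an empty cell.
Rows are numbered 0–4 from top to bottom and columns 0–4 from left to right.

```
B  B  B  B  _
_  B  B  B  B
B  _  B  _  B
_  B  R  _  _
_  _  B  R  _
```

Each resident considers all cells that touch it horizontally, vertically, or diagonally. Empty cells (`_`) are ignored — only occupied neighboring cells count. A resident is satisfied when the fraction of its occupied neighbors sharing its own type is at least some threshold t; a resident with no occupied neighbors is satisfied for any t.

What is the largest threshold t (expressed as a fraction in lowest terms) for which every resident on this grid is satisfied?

1/4

(0,0)B 2/2
(0,1)B 4/4
(0,2)B 5/5
(0,3)B 4/4
(1,1)B 6/6
(1,2)B 6/6
(1,3)B 6/6
(1,4)B 3/3
(2,0)B 2/2
(2,2)B 4/5
(2,4)B 2/2
(3,1)B 3/4
(3,2)R 1/4
(4,2)B 1/3
(4,3)R 1/2
The smallest same-type fraction is 1/4 at (3,2), which reduces to 1/4. Any threshold above that leaves this resident unsatisfied.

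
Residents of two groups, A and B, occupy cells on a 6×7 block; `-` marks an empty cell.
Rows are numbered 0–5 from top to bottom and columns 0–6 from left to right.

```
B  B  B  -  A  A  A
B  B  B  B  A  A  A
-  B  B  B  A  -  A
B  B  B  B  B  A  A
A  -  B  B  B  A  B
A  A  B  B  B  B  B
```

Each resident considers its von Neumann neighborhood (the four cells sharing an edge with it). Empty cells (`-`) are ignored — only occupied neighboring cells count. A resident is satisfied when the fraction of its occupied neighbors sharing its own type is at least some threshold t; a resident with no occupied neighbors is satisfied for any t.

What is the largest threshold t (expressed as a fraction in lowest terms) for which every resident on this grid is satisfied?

(0,0)B 2/2
(0,1)B 3/3
(0,2)B 2/2
(0,4)A 2/2
(0,5)A 3/3
(0,6)A 2/2
(1,0)B 2/2
(1,1)B 4/4
(1,2)B 4/4
(1,3)B 2/3
(1,4)A 3/4
(1,5)A 3/3
(1,6)A 3/3
(2,1)B 3/3
(2,2)B 4/4
(2,3)B 3/4
(2,4)A 1/3
(2,6)A 2/2
(3,0)B 1/2
(3,1)B 3/3
(3,2)B 4/4
(3,3)B 4/4
(3,4)B 2/4
(3,5)A 2/3
(3,6)A 2/3
(4,0)A 1/2
(4,2)B 3/3
(4,3)B 4/4
(4,4)B 3/4
(4,5)A 1/4
(4,6)B 1/3
(5,0)A 2/2
(5,1)A 1/2
(5,2)B 2/3
(5,3)B 3/3
(5,4)B 3/3
(5,5)B 2/3
(5,6)B 2/2
The smallest same-type fraction is 1/4 at (4,5), which reduces to 1/4. Any threshold above that leaves this resident unsatisfied.

1/4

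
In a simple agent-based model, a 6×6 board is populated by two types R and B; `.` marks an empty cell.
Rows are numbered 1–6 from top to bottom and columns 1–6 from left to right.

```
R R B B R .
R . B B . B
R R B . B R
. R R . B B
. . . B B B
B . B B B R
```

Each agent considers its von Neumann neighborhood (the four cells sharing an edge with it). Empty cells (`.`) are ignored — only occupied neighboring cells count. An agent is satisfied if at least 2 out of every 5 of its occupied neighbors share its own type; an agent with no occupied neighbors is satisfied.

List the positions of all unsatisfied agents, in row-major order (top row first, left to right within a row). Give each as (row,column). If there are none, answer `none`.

(1,1)R 2/2 ok
(1,2)R 1/2 ok
(1,3)B 2/3 ok
(1,4)B 2/3 ok
(1,5)R 0/1 unhappy
(2,1)R 2/2 ok
(2,3)B 3/3 ok
(2,4)B 2/2 ok
(2,6)B 0/1 unhappy
(3,1)R 2/2 ok
(3,2)R 2/3 ok
(3,3)B 1/3 unhappy
(3,5)B 1/2 ok
(3,6)R 0/3 unhappy
(4,2)R 2/2 ok
(4,3)R 1/2 ok
(4,5)B 3/3 ok
(4,6)B 2/3 ok
(5,4)B 2/2 ok
(5,5)B 4/4 ok
(5,6)B 2/3 ok
(6,1)B 0/0 ok
(6,3)B 1/1 ok
(6,4)B 3/3 ok
(6,5)B 2/3 ok
(6,6)R 0/2 unhappy

(1,5), (2,6), (3,3), (3,6), (6,6)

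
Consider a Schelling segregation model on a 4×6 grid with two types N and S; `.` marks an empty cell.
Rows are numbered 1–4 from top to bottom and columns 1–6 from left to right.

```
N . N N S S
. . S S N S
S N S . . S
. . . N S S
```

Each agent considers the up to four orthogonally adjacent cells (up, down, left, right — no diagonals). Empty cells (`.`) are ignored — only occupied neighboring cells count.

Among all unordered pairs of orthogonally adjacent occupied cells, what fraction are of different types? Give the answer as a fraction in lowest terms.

Scan each occupied cell's neighbors to the right and below so each pair is counted once.
Row 1: N(1,3)–N(1,4)= N(1,3)–S(2,3)≠ N(1,4)–S(1,5)≠ N(1,4)–S(2,4)≠ S(1,5)–S(1,6)= S(1,5)–N(2,5)≠ S(1,6)–S(2,6)=  → 4/7 unlike.
Row 2: S(2,3)–S(2,4)= S(2,3)–S(3,3)= S(2,4)–N(2,5)≠ N(2,5)–S(2,6)≠ S(2,6)–S(3,6)=  → 2/5 unlike.
Row 3: S(3,1)–N(3,2)≠ N(3,2)–S(3,3)≠ S(3,6)–S(4,6)=  → 2/3 unlike.
Row 4: N(4,4)–S(4,5)≠ S(4,5)–S(4,6)=  → 1/2 unlike.
Total adjacent occupied pairs: 17; unlike-type pairs: 9.
9/17 is already in lowest terms.

9/17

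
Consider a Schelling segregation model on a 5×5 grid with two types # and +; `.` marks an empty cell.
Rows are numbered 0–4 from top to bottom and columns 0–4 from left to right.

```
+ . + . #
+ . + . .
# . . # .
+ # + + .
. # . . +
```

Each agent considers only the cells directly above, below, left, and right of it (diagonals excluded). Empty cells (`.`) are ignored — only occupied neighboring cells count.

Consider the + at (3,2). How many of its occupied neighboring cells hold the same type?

1

Occupied neighbors of (3,2): (3,1)=#, (3,3)=+.
Same type (+): 1 of 2.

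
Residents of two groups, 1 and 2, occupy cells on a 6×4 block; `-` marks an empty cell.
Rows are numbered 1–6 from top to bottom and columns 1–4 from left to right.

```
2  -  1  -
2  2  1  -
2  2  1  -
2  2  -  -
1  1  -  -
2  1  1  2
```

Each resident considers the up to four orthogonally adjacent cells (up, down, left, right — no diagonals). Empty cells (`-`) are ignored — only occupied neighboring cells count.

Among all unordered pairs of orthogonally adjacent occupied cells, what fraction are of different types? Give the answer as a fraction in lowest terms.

7/20

Scan each occupied cell's neighbors to the right and below so each pair is counted once.
Row 1: 2(1,1)–2(2,1)= 1(1,3)–1(2,3)=  → 0/2 unlike.
Row 2: 2(2,1)–2(2,2)= 2(2,1)–2(3,1)= 2(2,2)–1(2,3)≠ 2(2,2)–2(3,2)= 1(2,3)–1(3,3)=  → 1/5 unlike.
Row 3: 2(3,1)–2(3,2)= 2(3,1)–2(4,1)= 2(3,2)–1(3,3)≠ 2(3,2)–2(4,2)=  → 1/4 unlike.
Row 4: 2(4,1)–2(4,2)= 2(4,1)–1(5,1)≠ 2(4,2)–1(5,2)≠  → 2/3 unlike.
Row 5: 1(5,1)–1(5,2)= 1(5,1)–2(6,1)≠ 1(5,2)–1(6,2)=  → 1/3 unlike.
Row 6: 2(6,1)–1(6,2)≠ 1(6,2)–1(6,3)= 1(6,3)–2(6,4)≠  → 2/3 unlike.
Total adjacent occupied pairs: 20; unlike-type pairs: 7.
7/20 is already in lowest terms.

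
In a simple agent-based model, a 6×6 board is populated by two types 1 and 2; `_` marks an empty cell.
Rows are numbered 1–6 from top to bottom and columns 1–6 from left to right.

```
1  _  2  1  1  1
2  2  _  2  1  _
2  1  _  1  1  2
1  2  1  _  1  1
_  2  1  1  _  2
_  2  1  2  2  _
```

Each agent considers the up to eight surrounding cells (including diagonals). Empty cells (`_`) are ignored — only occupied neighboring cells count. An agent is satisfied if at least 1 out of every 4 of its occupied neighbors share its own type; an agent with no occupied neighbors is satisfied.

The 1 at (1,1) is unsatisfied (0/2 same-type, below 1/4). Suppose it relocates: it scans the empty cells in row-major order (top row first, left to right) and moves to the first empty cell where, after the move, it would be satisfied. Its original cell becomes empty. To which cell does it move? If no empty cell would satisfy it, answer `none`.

Vacating (1,1). Empty cells in order:
  (1,2): 0/3 same-type → still unsatisfied.
  (2,3): 3/6 same-type → satisfied — stop here.

(2,3)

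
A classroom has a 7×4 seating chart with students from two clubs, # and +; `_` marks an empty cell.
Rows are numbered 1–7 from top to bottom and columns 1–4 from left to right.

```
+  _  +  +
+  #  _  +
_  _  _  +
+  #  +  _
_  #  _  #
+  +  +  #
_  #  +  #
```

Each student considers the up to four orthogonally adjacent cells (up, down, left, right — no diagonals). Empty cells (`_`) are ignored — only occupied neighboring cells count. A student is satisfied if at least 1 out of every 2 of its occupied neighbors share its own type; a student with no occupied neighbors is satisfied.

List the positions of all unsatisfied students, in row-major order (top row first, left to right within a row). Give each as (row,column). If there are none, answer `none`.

Row 1: (1,1)+ 1/1 satisfied · (1,3)+ 1/1 satisfied · (1,4)+ 2/2 satisfied
Row 2: (2,1)+ 1/2 satisfied · (2,2)# 0/1 not · (2,4)+ 2/2 satisfied
Row 3: (3,4)+ 1/1 satisfied
Row 4: (4,1)+ 0/1 not · (4,2)# 1/3 not · (4,3)+ 0/1 not
Row 5: (5,2)# 1/2 satisfied · (5,4)# 1/1 satisfied
Row 6: (6,1)+ 1/1 satisfied · (6,2)+ 2/4 satisfied · (6,3)+ 2/3 satisfied · (6,4)# 2/3 satisfied
Row 7: (7,2)# 0/2 not · (7,3)+ 1/3 not · (7,4)# 1/2 satisfied

(2,2), (4,1), (4,2), (4,3), (7,2), (7,3)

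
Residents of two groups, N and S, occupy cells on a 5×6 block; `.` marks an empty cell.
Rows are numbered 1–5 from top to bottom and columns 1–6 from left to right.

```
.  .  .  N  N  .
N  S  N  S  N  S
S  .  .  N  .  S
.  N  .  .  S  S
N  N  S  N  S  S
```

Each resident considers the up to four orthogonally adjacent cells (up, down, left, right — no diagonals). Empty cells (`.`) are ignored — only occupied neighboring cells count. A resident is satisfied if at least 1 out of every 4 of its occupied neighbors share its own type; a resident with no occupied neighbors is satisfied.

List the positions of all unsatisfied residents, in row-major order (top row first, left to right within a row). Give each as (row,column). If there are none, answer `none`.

(2,1), (2,2), (2,3), (2,4), (3,1), (3,4), (5,3), (5,4)

(1,4)N 1/2 ok
(1,5)N 2/2 ok
(2,1)N 0/2 unhappy
(2,2)S 0/2 unhappy
(2,3)N 0/2 unhappy
(2,4)S 0/4 unhappy
(2,5)N 1/3 ok
(2,6)S 1/2 ok
(3,1)S 0/1 unhappy
(3,4)N 0/1 unhappy
(3,6)S 2/2 ok
(4,2)N 1/1 ok
(4,5)S 2/2 ok
(4,6)S 3/3 ok
(5,1)N 1/1 ok
(5,2)N 2/3 ok
(5,3)S 0/2 unhappy
(5,4)N 0/2 unhappy
(5,5)S 2/3 ok
(5,6)S 2/2 ok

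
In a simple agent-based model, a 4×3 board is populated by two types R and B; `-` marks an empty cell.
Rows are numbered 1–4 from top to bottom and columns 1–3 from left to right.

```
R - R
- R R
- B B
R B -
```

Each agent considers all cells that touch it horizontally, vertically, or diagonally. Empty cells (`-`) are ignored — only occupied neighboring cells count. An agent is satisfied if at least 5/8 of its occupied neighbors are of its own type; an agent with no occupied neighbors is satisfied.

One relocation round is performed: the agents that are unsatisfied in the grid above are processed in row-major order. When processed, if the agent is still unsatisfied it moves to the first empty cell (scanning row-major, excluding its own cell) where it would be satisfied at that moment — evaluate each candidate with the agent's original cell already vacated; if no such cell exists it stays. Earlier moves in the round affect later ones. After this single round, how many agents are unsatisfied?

0

Initially unsatisfied (in order): (2,2), (2,3), (3,2), (3,3), (4,1).
  (2,2) → (1,2).
  (2,3) → (2,1).
  (3,2) → (4,3).
  (3,3): now satisfied by earlier moves; stays.
  (4,1) → (2,2).
Resulting grid:
R R R
R R -
- - B
- B B
All satisfied now.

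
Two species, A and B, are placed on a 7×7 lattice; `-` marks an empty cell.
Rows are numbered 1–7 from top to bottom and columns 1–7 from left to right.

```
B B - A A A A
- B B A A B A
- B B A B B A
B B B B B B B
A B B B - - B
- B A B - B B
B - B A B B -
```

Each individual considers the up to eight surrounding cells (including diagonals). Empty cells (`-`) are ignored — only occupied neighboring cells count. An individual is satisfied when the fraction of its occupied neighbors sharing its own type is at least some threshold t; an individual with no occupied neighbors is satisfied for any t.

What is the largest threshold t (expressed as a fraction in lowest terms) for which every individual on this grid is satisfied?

0/1

(1,1)B 2/2
(1,2)B 3/3
(1,4)A 3/4
(1,5)A 4/5
(1,6)A 4/5
(1,7)A 2/3
(2,2)B 5/5
(2,3)B 4/7
(2,4)A 4/7
(2,5)A 5/8
(2,6)B 2/8
(2,7)A 3/5
(3,2)B 6/6
(3,3)B 6/8
(3,4)A 2/8
(3,5)B 5/8
(3,6)B 5/8
(3,7)A 1/5
(4,1)B 3/4
(4,2)B 6/7
(4,3)B 7/8
(4,4)B 6/7
(4,5)B 5/6
(4,6)B 5/6
(4,7)B 3/4
(5,1)A 0/4
(5,2)B 5/7
(5,3)B 7/8
(5,4)B 5/6
(5,7)B 4/4
(6,2)B 4/6
(6,3)A 1/7
(6,4)B 4/6
(6,6)B 4/4
(6,7)B 3/3
(7,1)B 1/1
(7,3)B 2/4
(7,4)A 1/4
(7,5)B 3/4
(7,6)B 3/3
The smallest same-type fraction is 0/4 at (5,1), which reduces to 0/1. Any threshold above that leaves this individual unsatisfied.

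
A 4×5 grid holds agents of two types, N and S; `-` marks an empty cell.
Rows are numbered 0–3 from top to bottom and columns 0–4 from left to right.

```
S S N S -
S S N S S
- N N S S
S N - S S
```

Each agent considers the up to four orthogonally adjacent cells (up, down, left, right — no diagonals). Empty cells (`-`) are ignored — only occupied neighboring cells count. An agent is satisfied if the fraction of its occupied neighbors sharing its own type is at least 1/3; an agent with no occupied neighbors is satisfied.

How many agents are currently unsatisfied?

Row 0: (0,0)S 2/2 ✓ · (0,1)S 2/3 ✓ · (0,2)N 1/3 ✓ · (0,3)S 1/2 ✓
Row 1: (1,0)S 2/2 ✓ · (1,1)S 2/4 ✓ · (1,2)N 2/4 ✓ · (1,3)S 3/4 ✓ · (1,4)S 2/2 ✓
Row 2: (2,1)N 2/3 ✓ · (2,2)N 2/3 ✓ · (2,3)S 3/4 ✓ · (2,4)S 3/3 ✓
Row 3: (3,0)S 0/1 ✗ · (3,1)N 1/2 ✓ · (3,3)S 2/2 ✓ · (3,4)S 2/2 ✓
Unsatisfied: (3,0) — 1 in total.

1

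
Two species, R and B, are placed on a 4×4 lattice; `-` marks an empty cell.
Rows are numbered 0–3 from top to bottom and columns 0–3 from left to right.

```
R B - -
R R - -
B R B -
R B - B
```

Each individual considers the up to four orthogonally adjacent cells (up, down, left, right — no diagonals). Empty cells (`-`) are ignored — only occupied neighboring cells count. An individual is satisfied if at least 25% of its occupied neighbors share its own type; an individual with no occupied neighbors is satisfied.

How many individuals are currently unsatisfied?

5

Row 0: (0,0)R 1/2 ✓ · (0,1)B 0/2 ✗
Row 1: (1,0)R 2/3 ✓ · (1,1)R 2/3 ✓
Row 2: (2,0)B 0/3 ✗ · (2,1)R 1/4 ✓ · (2,2)B 0/1 ✗
Row 3: (3,0)R 0/2 ✗ · (3,1)B 0/2 ✗ · (3,3)B 0/0 ✓
Unsatisfied: (0,1), (2,0), (2,2), (3,0), (3,1) — 5 in total.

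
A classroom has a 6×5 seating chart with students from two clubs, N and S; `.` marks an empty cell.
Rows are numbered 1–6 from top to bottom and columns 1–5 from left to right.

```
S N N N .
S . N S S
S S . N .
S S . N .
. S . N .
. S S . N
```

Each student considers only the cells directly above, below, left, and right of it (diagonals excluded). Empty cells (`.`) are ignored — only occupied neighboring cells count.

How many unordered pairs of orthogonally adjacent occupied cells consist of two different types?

Scan each occupied cell's neighbors to the right and below so each pair is counted once.
Row 1: S(1,1)–N(1,2)≠ S(1,1)–S(2,1)= N(1,2)–N(1,3)= N(1,3)–N(1,4)= N(1,3)–N(2,3)= N(1,4)–S(2,4)≠  → 2/6 unlike.
Row 2: S(2,1)–S(3,1)= N(2,3)–S(2,4)≠ S(2,4)–S(2,5)= S(2,4)–N(3,4)≠  → 2/4 unlike.
Row 3: S(3,1)–S(3,2)= S(3,1)–S(4,1)= S(3,2)–S(4,2)= N(3,4)–N(4,4)=  → 0/4 unlike.
Row 4: S(4,1)–S(4,2)= S(4,2)–S(5,2)= N(4,4)–N(5,4)=  → 0/3 unlike.
Row 5: S(5,2)–S(6,2)=  → 0/1 unlike.
Row 6: S(6,2)–S(6,3)=  → 0/1 unlike.
Total adjacent occupied pairs: 19; unlike-type pairs: 4.

4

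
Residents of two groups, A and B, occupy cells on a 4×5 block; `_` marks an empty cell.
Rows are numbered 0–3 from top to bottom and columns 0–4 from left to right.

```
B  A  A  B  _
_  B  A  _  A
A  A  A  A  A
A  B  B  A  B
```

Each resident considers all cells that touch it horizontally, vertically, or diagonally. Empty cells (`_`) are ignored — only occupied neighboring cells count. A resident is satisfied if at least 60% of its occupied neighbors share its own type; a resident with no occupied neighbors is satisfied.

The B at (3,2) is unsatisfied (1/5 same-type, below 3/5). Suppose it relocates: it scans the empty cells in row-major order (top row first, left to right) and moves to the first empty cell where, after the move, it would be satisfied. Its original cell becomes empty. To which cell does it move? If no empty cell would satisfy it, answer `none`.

Vacating (3,2). Empty cells in order:
  (0,4): 1/2 same-type → still unsatisfied.
  (1,0): 2/5 same-type → still unsatisfied.
  (1,3): 1/7 same-type → still unsatisfied.

none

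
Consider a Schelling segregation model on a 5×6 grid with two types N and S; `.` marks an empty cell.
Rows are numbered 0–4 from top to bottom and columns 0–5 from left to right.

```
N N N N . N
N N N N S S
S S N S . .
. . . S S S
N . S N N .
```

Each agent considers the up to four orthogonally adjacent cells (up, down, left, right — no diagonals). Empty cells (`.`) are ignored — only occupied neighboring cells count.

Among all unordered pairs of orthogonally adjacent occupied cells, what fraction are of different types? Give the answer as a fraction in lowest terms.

10/27

Scan each occupied cell's neighbors to the right and below so each pair is counted once.
Row 0: N(0,0)–N(0,1)= N(0,0)–N(1,0)= N(0,1)–N(0,2)= N(0,1)–N(1,1)= N(0,2)–N(0,3)= N(0,2)–N(1,2)= N(0,3)–N(1,3)= N(0,5)–S(1,5)≠  → 1/8 unlike.
Row 1: N(1,0)–N(1,1)= N(1,0)–S(2,0)≠ N(1,1)–N(1,2)= N(1,1)–S(2,1)≠ N(1,2)–N(1,3)= N(1,2)–N(2,2)= N(1,3)–S(1,4)≠ N(1,3)–S(2,3)≠ S(1,4)–S(1,5)=  → 4/9 unlike.
Row 2: S(2,0)–S(2,1)= S(2,1)–N(2,2)≠ N(2,2)–S(2,3)≠ S(2,3)–S(3,3)=  → 2/4 unlike.
Row 3: S(3,3)–S(3,4)= S(3,3)–N(4,3)≠ S(3,4)–S(3,5)= S(3,4)–N(4,4)≠  → 2/4 unlike.
Row 4: S(4,2)–N(4,3)≠ N(4,3)–N(4,4)=  → 1/2 unlike.
Total adjacent occupied pairs: 27; unlike-type pairs: 10.
10/27 is already in lowest terms.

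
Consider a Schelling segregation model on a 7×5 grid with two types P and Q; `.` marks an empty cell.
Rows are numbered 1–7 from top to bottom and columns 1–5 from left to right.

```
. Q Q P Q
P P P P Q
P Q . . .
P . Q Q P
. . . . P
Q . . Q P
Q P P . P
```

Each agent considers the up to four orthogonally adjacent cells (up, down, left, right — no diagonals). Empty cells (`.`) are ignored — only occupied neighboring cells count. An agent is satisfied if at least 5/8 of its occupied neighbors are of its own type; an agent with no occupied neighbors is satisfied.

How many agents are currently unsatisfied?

12

(1,2)Q 1/2 unhappy
(1,3)Q 1/3 unhappy
(1,4)P 1/3 unhappy
(1,5)Q 1/2 unhappy
(2,1)P 2/2 ok
(2,2)P 2/4 unhappy
(2,3)P 2/3 ok
(2,4)P 2/3 ok
(2,5)Q 1/2 unhappy
(3,1)P 2/3 ok
(3,2)Q 0/2 unhappy
(4,1)P 1/1 ok
(4,3)Q 1/1 ok
(4,4)Q 1/2 unhappy
(4,5)P 1/2 unhappy
(5,5)P 2/2 ok
(6,1)Q 1/1 ok
(6,4)Q 0/1 unhappy
(6,5)P 2/3 ok
(7,1)Q 1/2 unhappy
(7,2)P 1/2 unhappy
(7,3)P 1/1 ok
(7,5)P 1/1 ok
Unsatisfied: (1,2), (1,3), (1,4), (1,5), (2,2), (2,5), (3,2), (4,4), (4,5), (6,4), (7,1), (7,2) — 12 in total.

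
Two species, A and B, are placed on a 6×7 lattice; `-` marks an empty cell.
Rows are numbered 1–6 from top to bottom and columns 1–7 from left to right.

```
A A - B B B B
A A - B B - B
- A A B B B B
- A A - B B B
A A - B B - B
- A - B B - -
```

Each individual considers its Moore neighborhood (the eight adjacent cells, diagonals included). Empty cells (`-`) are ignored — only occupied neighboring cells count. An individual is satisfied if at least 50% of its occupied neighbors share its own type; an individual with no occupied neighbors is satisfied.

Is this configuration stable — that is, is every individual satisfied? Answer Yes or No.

(1,1)A 3/3 ok
(1,2)A 3/3 ok
(1,4)B 3/3 ok
(1,5)B 4/4 ok
(1,6)B 4/4 ok
(1,7)B 2/2 ok
(2,1)A 4/4 ok
(2,2)A 5/5 ok
(2,4)B 5/6 ok
(2,5)B 7/7 ok
(2,7)B 4/4 ok
(3,2)A 5/5 ok
(3,3)A 4/6 ok
(3,4)B 4/6 ok
(3,5)B 6/6 ok
(3,6)B 7/7 ok
(3,7)B 4/4 ok
(4,2)A 5/5 ok
(4,3)A 4/6 ok
(4,5)B 6/6 ok
(4,6)B 7/7 ok
(4,7)B 4/4 ok
(5,1)A 3/3 ok
(5,2)A 4/4 ok
(5,4)B 4/5 ok
(5,5)B 5/5 ok
(5,7)B 2/2 ok
(6,2)A 2/2 ok
(6,4)B 3/3 ok
(6,5)B 3/3 ok
All meet the threshold, so the configuration is stable.

Yes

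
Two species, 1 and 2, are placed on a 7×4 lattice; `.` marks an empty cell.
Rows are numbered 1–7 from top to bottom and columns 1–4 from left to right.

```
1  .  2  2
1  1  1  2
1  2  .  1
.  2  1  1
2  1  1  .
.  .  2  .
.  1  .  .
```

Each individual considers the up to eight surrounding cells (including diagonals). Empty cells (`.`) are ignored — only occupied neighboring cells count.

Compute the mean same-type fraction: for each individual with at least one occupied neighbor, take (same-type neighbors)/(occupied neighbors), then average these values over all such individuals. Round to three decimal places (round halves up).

Row 1: (1,1)1 2/2 · (1,3)2 2/4 · (1,4)2 2/3
Row 2: (2,1)1 3/4 · (2,2)1 4/6 · (2,3)1 2/6 · (2,4)2 2/4
Row 3: (3,1)1 2/4 · (3,2)2 1/6 · (3,4)1 3/4
Row 4: (4,2)2 2/6 · (4,3)1 4/6 · (4,4)1 3/3
Row 5: (5,1)2 1/2 · (5,2)1 2/5 · (5,3)1 3/5
Row 6: (6,3)2 0/3
Row 7: (7,2)1 0/1
Sum over 18 individuals: 2/2 + 2/4 + 2/3 + 3/4 + 4/6 + 2/6 + 2/4 + 2/4 + 1/6 + 3/4 + 2/6 + 4/6 + 3/3 + 1/2 + 2/5 + 3/5 + 0/3 + 0/1 = 28/3; mean = 28/3 ÷ 18 = 14/27 = 0.518518… → 0.519.

0.519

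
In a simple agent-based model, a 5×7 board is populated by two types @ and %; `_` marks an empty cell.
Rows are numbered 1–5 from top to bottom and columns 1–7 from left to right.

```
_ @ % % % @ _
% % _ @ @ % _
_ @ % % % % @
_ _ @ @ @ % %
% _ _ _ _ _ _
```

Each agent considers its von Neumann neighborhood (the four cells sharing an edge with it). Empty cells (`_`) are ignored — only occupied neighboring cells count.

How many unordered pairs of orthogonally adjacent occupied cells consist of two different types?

17

Scan each occupied cell's neighbors to the right and below so each pair is counted once.
From row 1: 6 unlike of 8 pairs (running 6/8).
From row 2: 4 unlike of 7 pairs (running 10/15).
From row 3: 6 unlike of 10 pairs (running 16/25).
From row 4: 1 unlike of 4 pairs (running 17/29).
Total adjacent occupied pairs: 29; unlike-type pairs: 17.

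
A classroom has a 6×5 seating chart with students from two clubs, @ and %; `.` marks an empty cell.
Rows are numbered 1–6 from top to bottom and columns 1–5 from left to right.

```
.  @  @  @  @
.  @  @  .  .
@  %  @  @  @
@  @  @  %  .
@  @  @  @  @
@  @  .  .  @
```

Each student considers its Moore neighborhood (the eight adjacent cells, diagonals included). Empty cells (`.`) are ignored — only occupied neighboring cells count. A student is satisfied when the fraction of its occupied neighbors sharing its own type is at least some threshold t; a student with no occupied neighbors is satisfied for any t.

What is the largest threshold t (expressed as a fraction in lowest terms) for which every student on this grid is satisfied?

0/1

(1,2)@ 3/3
(1,3)@ 4/4
(1,4)@ 3/3
(1,5)@ 1/1
(2,2)@ 5/6
(2,3)@ 6/7
(3,1)@ 3/4
(3,2)% 0/7
(3,3)@ 5/7
(3,4)@ 4/5
(3,5)@ 1/2
(4,1)@ 4/5
(4,2)@ 7/8
(4,3)@ 6/8
(4,4)% 0/7
(5,1)@ 5/5
(5,2)@ 7/7
(5,3)@ 5/6
(5,4)@ 4/5
(5,5)@ 2/3
(6,1)@ 3/3
(6,2)@ 4/4
(6,5)@ 2/2
The smallest same-type fraction is 0/7 at (3,2), which reduces to 0/1. Any threshold above that leaves this student unsatisfied.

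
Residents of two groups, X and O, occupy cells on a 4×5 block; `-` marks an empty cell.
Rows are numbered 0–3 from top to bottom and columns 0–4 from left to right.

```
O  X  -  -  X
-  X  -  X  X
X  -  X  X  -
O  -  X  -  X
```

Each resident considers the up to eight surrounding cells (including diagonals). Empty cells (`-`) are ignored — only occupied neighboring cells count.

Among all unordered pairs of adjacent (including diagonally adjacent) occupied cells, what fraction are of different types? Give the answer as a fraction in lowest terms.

Scan each occupied cell's neighbors to the right and below (and the two forward diagonals) so each pair is counted once.
Row 0: O(0,0)–X(0,1)≠ O(0,0)–X(1,1)≠ X(0,1)–X(1,1)= X(0,4)–X(1,4)= X(0,4)–X(1,3)=  → 2/5 unlike.
Row 1: X(1,1)–X(2,2)= X(1,1)–X(2,0)= X(1,3)–X(1,4)= X(1,3)–X(2,3)= X(1,3)–X(2,2)= X(1,4)–X(2,3)=  → 0/6 unlike.
Row 2: X(2,0)–O(3,0)≠ X(2,2)–X(2,3)= X(2,2)–X(3,2)= X(2,3)–X(3,4)= X(2,3)–X(3,2)=  → 1/5 unlike.
Total adjacent occupied pairs: 16; unlike-type pairs: 3.
3/16 is already in lowest terms.

3/16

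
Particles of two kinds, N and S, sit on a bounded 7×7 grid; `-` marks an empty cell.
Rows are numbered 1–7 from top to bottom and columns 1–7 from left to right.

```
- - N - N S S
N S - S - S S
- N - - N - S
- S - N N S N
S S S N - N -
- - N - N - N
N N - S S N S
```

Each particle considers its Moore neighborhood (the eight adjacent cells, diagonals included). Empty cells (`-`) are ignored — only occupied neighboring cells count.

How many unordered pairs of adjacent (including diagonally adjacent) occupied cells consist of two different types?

Scan each occupied cell's neighbors to the right and below (and the two forward diagonals) so each pair is counted once.
Row 1: N(1,3)–S(2,4)≠ N(1,3)–S(2,2)≠ N(1,5)–S(1,6)≠ N(1,5)–S(2,6)≠ N(1,5)–S(2,4)≠ S(1,6)–S(1,7)= S(1,6)–S(2,6)= S(1,6)–S(2,7)= S(1,7)–S(2,7)= S(1,7)–S(2,6)=  → 5/10 unlike.
Row 2: N(2,1)–S(2,2)≠ N(2,1)–N(3,2)= S(2,2)–N(3,2)≠ S(2,4)–N(3,5)≠ S(2,6)–S(2,7)= S(2,6)–S(3,7)= S(2,6)–N(3,5)≠ S(2,7)–S(3,7)=  → 4/8 unlike.
Row 3: N(3,2)–S(4,2)≠ N(3,5)–N(4,5)= N(3,5)–S(4,6)≠ N(3,5)–N(4,4)= S(3,7)–N(4,7)≠ S(3,7)–S(4,6)=  → 3/6 unlike.
Row 4: S(4,2)–S(5,2)= S(4,2)–S(5,3)= S(4,2)–S(5,1)= N(4,4)–N(4,5)= N(4,4)–N(5,4)= N(4,4)–S(5,3)≠ N(4,5)–S(4,6)≠ N(4,5)–N(5,6)= N(4,5)–N(5,4)= S(4,6)–N(4,7)≠ S(4,6)–N(5,6)≠ N(4,7)–N(5,6)=  → 4/12 unlike.
Row 5: S(5,1)–S(5,2)= S(5,2)–S(5,3)= S(5,2)–N(6,3)≠ S(5,3)–N(5,4)≠ S(5,3)–N(6,3)≠ N(5,4)–N(6,5)= N(5,4)–N(6,3)= N(5,6)–N(6,7)= N(5,6)–N(6,5)=  → 3/9 unlike.
Row 6: N(6,3)–S(7,4)≠ N(6,3)–N(7,2)= N(6,5)–S(7,5)≠ N(6,5)–N(7,6)= N(6,5)–S(7,4)≠ N(6,7)–S(7,7)≠ N(6,7)–N(7,6)=  → 4/7 unlike.
Row 7: N(7,1)–N(7,2)= S(7,4)–S(7,5)= S(7,5)–N(7,6)≠ N(7,6)–S(7,7)≠  → 2/4 unlike.
Total adjacent occupied pairs: 56; unlike-type pairs: 25.

25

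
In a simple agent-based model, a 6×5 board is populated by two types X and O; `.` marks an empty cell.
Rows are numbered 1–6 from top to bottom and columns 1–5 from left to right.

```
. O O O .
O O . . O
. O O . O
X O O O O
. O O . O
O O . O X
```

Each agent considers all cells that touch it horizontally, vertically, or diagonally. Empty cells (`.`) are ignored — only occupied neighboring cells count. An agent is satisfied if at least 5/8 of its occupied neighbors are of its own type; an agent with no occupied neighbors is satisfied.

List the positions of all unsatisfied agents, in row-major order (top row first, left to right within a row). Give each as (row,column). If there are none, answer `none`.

(4,1), (6,5)

(1,2)O 3/3 ✓
(1,3)O 3/3 ✓
(1,4)O 2/2 ✓
(2,1)O 3/3 ✓
(2,2)O 5/5 ✓
(2,5)O 2/2 ✓
(3,2)O 5/6 ✓
(3,3)O 5/5 ✓
(3,5)O 3/3 ✓
(4,1)X 0/3 ✗
(4,2)O 5/6 ✓
(4,3)O 6/6 ✓
(4,4)O 6/6 ✓
(4,5)O 3/3 ✓
(5,2)O 5/6 ✓
(5,3)O 6/6 ✓
(5,5)O 3/4 ✓
(6,1)O 2/2 ✓
(6,2)O 3/3 ✓
(6,4)O 2/3 ✓
(6,5)X 0/2 ✗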